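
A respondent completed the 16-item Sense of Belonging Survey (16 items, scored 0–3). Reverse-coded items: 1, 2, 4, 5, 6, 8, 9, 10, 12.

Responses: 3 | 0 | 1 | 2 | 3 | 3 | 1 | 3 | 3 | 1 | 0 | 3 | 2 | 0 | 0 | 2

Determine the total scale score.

Raw sum = 27. Reverse-coded items: 1, 2, 4, 5, 6, 8, 9, 10, 12; their raw sum = 21.
Each reversal replaces raw with 3 − raw, changing the total by 3 − 2·raw per item.
Total = 27 + 9·3 − 2·21 = 27 + 27 − 42 = 12

12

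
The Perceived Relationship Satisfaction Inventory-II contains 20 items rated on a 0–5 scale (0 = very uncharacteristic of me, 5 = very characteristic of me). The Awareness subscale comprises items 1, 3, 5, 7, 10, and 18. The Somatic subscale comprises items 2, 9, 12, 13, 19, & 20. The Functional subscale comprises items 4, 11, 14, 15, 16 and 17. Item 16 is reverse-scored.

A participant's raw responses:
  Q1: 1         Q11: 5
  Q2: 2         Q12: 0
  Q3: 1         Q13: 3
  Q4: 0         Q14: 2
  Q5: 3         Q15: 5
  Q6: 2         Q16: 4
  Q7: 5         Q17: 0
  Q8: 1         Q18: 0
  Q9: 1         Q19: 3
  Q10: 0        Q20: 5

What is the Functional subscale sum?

13

Functional items: 4, 11, 14, 15, 16, 17.
Of these, item 16 is reverse-scored; reversed = (0+5) − raw = 5 − raw.
  item 4: 0
  item 11: 5
  item 14: 2
  item 15: 5
  item 16: 5 − 4 = 1
  item 17: 0
Sum = 0 + 5 + 2 + 5 + 1 + 0 = 13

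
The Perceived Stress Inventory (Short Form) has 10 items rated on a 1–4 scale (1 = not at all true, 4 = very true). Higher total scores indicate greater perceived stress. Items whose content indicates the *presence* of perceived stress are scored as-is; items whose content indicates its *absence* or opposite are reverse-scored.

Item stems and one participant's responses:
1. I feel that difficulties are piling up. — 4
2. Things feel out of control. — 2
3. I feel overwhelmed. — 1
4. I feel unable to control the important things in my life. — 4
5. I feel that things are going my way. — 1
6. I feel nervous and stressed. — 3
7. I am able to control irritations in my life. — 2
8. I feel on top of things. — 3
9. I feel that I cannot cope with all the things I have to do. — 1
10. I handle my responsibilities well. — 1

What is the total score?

28

Items 5, 7, 8, 10 describe the absence/opposite of perceived stress → reverse-score.
reverse-coded value = 5 − response.
  item 1: 4
  item 2: 2
  item 3: 1
  item 4: 4
  item 5: 5 − 1 = 4
  item 6: 3
  item 7: 5 − 2 = 3
  item 8: 5 − 3 = 2
  item 9: 1
  item 10: 5 − 1 = 4
Total = 4 + 2 + 1 + 4 + 4 + 3 + 3 + 2 + 1 + 4 = 28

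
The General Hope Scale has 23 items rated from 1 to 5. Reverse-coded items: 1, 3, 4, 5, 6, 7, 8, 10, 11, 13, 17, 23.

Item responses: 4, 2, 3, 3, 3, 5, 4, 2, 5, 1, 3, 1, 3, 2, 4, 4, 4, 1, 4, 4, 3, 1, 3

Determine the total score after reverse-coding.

Raw sum = 69. Reverse-coded items: 1, 3, 4, 5, 6, 7, 8, 10, 11, 13, 17, 23; their raw sum = 38.
Each reversal replaces raw with 6 − raw, changing the total by 6 − 2·raw per item.
Total = 69 + 12·6 − 2·38 = 69 + 72 − 76 = 65

65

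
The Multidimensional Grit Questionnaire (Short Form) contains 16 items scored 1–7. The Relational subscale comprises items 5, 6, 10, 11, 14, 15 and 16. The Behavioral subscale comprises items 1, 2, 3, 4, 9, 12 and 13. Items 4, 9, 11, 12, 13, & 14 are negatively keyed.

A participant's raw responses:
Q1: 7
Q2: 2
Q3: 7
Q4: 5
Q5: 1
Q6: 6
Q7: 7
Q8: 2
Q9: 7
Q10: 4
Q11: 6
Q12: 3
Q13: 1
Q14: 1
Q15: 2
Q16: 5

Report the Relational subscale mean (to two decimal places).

Relational items: 5, 6, 10, 11, 14, 15, 16.
Of these, items 11 & 14 are negatively keyed; reversed = (1+7) − raw = 8 − raw.
  item 5: 1
  item 6: 6
  item 10: 4
  item 11: 8 − 6 = 2
  item 14: 8 − 1 = 7
  item 15: 2
  item 16: 5
Sum = 1 + 6 + 4 + 2 + 7 + 2 + 5 = 27
Mean = 27 / 7 = 3.86

3.86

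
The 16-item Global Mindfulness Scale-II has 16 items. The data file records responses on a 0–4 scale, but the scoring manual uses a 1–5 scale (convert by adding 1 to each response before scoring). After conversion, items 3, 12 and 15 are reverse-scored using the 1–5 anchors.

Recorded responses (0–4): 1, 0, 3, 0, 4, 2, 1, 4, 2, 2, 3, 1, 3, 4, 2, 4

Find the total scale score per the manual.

Convert to 1–5: 2, 1, 4, 1, 5, 3, 2, 5, 3, 3, 4, 2, 4, 5, 3, 5
Reverse-coded (reversed = (1+5) − raw = 6 − raw):
  item 3: 6 − 4 = 2
  item 12: 6 − 2 = 4
  item 15: 6 − 3 = 3
Scored: 2, 1, 2, 1, 5, 3, 2, 5, 3, 3, 4, 4, 4, 5, 3, 5
Total = 52

52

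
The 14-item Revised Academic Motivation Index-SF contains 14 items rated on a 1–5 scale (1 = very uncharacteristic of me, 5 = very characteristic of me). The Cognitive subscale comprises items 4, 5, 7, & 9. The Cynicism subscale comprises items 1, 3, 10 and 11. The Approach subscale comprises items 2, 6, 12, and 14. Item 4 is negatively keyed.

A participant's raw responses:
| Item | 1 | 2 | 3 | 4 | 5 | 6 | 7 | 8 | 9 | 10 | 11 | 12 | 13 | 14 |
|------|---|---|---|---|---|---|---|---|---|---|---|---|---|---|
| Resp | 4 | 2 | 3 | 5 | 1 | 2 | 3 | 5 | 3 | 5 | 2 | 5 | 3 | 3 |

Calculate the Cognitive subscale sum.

Cognitive items: 4, 5, 7, 9.
Of these, item 4 is negatively keyed; reversed = (1+5) − raw = 6 − raw.
  item 4: 6 − 5 = 1
  item 5: 1
  item 7: 3
  item 9: 3
Sum = 1 + 1 + 3 + 3 = 8

8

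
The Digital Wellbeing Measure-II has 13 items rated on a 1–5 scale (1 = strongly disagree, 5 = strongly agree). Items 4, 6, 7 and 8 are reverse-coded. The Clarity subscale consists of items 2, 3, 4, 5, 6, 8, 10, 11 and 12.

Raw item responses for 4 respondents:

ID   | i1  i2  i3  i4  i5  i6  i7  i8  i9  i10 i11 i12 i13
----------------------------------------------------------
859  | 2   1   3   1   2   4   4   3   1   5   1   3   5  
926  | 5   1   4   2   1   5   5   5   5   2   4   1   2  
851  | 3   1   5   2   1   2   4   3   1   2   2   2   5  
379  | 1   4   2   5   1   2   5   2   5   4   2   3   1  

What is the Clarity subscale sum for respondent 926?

19

Respondent 926 raw: 5, 1, 4, 2, 1, 5, 5, 5, 5, 2, 4, 1, 2.
Clarity items: 2, 3, 4, 5, 6, 8, 10, 11, 12.
Reverse-coded (reversed = (1+5) − raw = 6 − raw):
  item 2: 1
  item 3: 4
  item 4: 6 − 2 = 4
  item 5: 1
  item 6: 6 − 5 = 1
  item 8: 6 − 5 = 1
  item 10: 2
  item 11: 4
  item 12: 1
Sum = 1 + 4 + 4 + 1 + 1 + 1 + 2 + 4 + 1 = 19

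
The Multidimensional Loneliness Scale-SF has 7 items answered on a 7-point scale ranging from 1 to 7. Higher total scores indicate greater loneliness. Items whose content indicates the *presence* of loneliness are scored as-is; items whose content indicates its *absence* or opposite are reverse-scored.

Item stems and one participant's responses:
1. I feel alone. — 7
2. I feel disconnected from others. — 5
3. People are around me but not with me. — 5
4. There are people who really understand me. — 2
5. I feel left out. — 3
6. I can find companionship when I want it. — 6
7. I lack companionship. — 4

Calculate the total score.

Items 4, 6 describe the absence/opposite of loneliness → reverse-score.
reverse-coded value = 8 − response.
  item 1: 7
  item 2: 5
  item 3: 5
  item 4: 8 − 2 = 6
  item 5: 3
  item 6: 8 − 6 = 2
  item 7: 4
Total = 7 + 5 + 5 + 6 + 3 + 2 + 4 = 32

32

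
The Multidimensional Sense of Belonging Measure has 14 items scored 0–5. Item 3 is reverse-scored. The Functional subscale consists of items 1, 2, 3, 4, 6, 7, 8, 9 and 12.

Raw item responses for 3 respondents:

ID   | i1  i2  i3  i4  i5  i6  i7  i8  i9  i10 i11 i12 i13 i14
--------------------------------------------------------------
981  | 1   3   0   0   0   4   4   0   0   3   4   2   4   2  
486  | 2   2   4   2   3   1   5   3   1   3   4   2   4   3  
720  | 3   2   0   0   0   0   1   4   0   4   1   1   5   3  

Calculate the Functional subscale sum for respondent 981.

19

Respondent 981 raw: 1, 3, 0, 0, 0, 4, 4, 0, 0, 3, 4, 2, 4, 2.
Functional items: 1, 2, 3, 4, 6, 7, 8, 9, 12.
Reverse-coded (on a 0–5 scale, reversed = 5 − raw):
  item 1: 1
  item 2: 3
  item 3: 5 − 0 = 5
  item 4: 0
  item 6: 4
  item 7: 4
  item 8: 0
  item 9: 0
  item 12: 2
Sum = 1 + 3 + 5 + 0 + 4 + 4 + 0 + 0 + 2 = 19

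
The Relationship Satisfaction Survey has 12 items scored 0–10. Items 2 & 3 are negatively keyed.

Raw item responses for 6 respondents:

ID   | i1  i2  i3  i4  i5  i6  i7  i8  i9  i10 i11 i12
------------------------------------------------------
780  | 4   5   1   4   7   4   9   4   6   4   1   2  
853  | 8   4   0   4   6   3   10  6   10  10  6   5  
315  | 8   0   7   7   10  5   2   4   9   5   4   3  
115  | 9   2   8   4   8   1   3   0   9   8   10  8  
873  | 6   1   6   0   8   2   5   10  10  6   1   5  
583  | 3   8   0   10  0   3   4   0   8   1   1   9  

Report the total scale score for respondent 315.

70

Respondent 315 raw: 8, 0, 7, 7, 10, 5, 2, 4, 9, 5, 4, 3.
Reverse-coded (reverse-coded value = 10 − response):
  item 1: 8
  item 2: 10 − 0 = 10
  item 3: 10 − 7 = 3
  item 4: 7
  item 5: 10
  item 6: 5
  item 7: 2
  item 8: 4
  item 9: 9
  item 10: 5
  item 11: 4
  item 12: 3
Sum = 8 + 10 + 3 + 7 + 10 + 5 + 2 + 4 + 9 + 5 + 4 + 3 = 70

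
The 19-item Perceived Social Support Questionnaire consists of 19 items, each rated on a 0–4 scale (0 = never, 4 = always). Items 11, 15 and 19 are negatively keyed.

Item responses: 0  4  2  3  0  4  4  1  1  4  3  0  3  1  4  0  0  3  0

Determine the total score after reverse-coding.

Reversing items 11, 15, and 19 with 4 − raw:
Total = 0 + 4 + 2 + 3 + 0 + 4 + 4 + 1 + 1 + 4 + (4−3) + 0 + 3 + 1 + (4−4) + 0 + 0 + 3 + (4−0)
      = 0 + 4 + 2 + 3 + 0 + 4 + 4 + 1 + 1 + 4 + 1 + 0 + 3 + 1 + 0 + 0 + 0 + 3 + 4 = 35

35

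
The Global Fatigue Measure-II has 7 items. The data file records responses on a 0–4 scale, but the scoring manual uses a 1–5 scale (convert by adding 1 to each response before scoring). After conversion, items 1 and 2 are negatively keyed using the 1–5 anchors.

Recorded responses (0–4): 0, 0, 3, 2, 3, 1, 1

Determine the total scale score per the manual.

25

Convert to 1–5: 1, 1, 4, 3, 4, 2, 2
Reverse-coded (on a 1–5 scale, reversed = 6 − raw):
  item 1: 6 − 1 = 5
  item 2: 6 − 1 = 5
Scored: 5, 5, 4, 3, 4, 2, 2
Total = 25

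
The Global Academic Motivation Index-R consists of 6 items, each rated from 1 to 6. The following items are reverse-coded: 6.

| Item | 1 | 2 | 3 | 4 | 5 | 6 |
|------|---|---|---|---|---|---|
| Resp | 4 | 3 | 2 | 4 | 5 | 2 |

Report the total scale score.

23

Raw sum = 20. Reverse-coded items: 6; their raw sum = 2.
Each reversal replaces raw with 7 − raw, changing the total by 7 − 2·raw per item.
Total = 20 + 1·7 − 2·2 = 20 + 7 − 4 = 23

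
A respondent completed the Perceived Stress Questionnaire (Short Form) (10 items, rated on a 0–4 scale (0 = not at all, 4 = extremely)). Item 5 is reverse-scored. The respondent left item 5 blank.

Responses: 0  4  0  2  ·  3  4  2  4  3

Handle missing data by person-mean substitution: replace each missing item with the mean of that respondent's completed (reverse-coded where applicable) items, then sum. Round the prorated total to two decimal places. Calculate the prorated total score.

24.44

Reverse-coded (reversed = (0+4) − raw = 4 − raw):
Completed scored items (9 of 10): 0, 4, 0, 2, 3, 4, 2, 4, 3; sum = 22.
Person mean = 22 / 9 ≈ 2.4444
Prorated total = (22 / 9) × 10 = 24.44 (to 2 dp)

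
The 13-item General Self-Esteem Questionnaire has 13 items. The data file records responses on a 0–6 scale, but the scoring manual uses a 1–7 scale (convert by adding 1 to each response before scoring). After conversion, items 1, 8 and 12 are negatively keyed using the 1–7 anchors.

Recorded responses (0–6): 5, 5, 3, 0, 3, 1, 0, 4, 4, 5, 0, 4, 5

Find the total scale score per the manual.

44

Convert to 1–7: 6, 6, 4, 1, 4, 2, 1, 5, 5, 6, 1, 5, 6
Reverse-coded (reverse-coded value = 8 − response):
  item 1: 8 − 6 = 2
  item 8: 8 − 5 = 3
  item 12: 8 − 5 = 3
Scored: 2, 6, 4, 1, 4, 2, 1, 3, 5, 6, 1, 3, 6
Total = 44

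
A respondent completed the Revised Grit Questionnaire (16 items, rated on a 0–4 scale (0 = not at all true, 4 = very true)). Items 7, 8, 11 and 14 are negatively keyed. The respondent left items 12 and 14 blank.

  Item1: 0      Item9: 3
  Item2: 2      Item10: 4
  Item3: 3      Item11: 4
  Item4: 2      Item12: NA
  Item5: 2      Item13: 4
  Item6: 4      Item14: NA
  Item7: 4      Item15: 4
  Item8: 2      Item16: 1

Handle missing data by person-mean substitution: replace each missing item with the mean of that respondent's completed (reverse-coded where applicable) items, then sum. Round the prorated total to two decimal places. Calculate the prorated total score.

35.43

Reverse-coded (reverse-coded value = 4 − response):
  item 7: 4 − 4 = 0
  item 8: 4 − 2 = 2
  item 11: 4 − 4 = 0
Completed scored items (14 of 16): 0, 2, 3, 2, 2, 4, 0, 2, 3, 4, 0, 4, 4, 1; sum = 31.
Person mean = 31 / 14 ≈ 2.2143
Prorated total = (31 / 14) × 16 = 35.43 (to 2 dp)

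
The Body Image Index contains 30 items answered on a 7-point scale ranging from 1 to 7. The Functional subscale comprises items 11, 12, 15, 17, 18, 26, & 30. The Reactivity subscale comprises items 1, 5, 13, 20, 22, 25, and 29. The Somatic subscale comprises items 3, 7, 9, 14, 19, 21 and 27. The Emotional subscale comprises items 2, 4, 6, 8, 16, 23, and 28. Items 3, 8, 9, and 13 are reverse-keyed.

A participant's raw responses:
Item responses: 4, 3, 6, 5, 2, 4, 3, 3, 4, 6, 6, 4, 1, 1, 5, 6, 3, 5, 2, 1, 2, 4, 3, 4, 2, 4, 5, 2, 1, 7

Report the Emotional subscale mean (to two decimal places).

Emotional items: 2, 4, 6, 8, 16, 23, 28.
Of these, item 8 is reverse-keyed; on a 1–7 scale, reversed = 8 − raw.
  item 2: 3
  item 4: 5
  item 6: 4
  item 8: 8 − 3 = 5
  item 16: 6
  item 23: 3
  item 28: 2
Sum = 3 + 5 + 4 + 5 + 6 + 3 + 2 = 28
Mean = 28 / 7 = 4.00

4.00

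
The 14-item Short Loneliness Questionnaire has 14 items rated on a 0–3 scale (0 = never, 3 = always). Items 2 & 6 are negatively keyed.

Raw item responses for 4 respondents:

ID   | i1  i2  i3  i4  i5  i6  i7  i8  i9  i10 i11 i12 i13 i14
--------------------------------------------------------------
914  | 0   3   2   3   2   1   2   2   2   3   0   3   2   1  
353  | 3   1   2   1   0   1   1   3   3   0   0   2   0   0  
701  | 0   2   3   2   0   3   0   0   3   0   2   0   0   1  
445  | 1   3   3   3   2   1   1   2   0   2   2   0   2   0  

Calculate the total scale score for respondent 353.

Respondent 353 raw: 3, 1, 2, 1, 0, 1, 1, 3, 3, 0, 0, 2, 0, 0.
Reverse-coded (reversed = (0+3) − raw = 3 − raw):
  item 1: 3
  item 2: 3 − 1 = 2
  item 3: 2
  item 4: 1
  item 5: 0
  item 6: 3 − 1 = 2
  item 7: 1
  item 8: 3
  item 9: 3
  item 10: 0
  item 11: 0
  item 12: 2
  item 13: 0
  item 14: 0
Sum = 3 + 2 + 2 + 1 + 0 + 2 + 1 + 3 + 3 + 0 + 0 + 2 + 0 + 0 = 19

19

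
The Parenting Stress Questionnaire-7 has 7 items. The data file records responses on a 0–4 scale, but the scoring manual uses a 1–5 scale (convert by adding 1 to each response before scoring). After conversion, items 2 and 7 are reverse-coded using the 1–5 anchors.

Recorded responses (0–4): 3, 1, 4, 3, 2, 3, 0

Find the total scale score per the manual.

29

Convert to 1–5: 4, 2, 5, 4, 3, 4, 1
Reverse-coded (reversed = (1+5) − raw = 6 − raw):
  item 2: 6 − 2 = 4
  item 7: 6 − 1 = 5
Scored: 4, 4, 5, 4, 3, 4, 5
Total = 29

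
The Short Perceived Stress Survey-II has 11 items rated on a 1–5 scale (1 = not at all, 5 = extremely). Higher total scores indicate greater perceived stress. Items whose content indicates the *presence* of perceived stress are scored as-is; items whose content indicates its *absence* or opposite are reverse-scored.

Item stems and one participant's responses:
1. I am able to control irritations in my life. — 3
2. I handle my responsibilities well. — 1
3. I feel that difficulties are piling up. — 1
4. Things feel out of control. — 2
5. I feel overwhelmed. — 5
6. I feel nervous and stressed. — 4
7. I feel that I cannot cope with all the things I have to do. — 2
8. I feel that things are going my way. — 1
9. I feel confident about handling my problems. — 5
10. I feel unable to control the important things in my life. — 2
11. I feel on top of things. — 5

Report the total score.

Items 1, 2, 8, 9, 11 describe the absence/opposite of perceived stress → reverse-score.
on a 1–5 scale, reversed = 6 − raw.
  item 1: 6 − 3 = 3
  item 2: 6 − 1 = 5
  item 3: 1
  item 4: 2
  item 5: 5
  item 6: 4
  item 7: 2
  item 8: 6 − 1 = 5
  item 9: 6 − 5 = 1
  item 10: 2
  item 11: 6 − 5 = 1
Total = 3 + 5 + 1 + 2 + 5 + 4 + 2 + 5 + 1 + 2 + 1 = 31

31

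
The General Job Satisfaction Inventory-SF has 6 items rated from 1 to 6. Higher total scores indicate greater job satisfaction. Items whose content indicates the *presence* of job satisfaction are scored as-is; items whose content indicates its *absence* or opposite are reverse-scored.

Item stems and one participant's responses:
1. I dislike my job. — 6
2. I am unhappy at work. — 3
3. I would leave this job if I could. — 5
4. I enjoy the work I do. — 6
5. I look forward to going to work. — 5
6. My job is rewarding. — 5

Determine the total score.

23

Items 1, 2, 3 describe the absence/opposite of job satisfaction → reverse-score.
on a 1–6 scale, reversed = 7 − raw.
  item 1: 7 − 6 = 1
  item 2: 7 − 3 = 4
  item 3: 7 − 5 = 2
  item 4: 6
  item 5: 5
  item 6: 5
Total = 1 + 4 + 2 + 6 + 5 + 5 = 23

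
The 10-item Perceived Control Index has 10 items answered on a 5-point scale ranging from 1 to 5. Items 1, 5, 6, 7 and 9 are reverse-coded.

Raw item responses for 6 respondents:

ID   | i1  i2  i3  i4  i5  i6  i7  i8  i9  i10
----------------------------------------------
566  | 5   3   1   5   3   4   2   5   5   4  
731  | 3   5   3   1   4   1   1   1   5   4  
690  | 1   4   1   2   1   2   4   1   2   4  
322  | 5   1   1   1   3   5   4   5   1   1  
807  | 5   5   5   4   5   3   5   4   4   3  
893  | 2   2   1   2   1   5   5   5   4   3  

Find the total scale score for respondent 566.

29

Respondent 566 raw: 5, 3, 1, 5, 3, 4, 2, 5, 5, 4.
Reverse-coded (reverse-coded value = 6 − response):
  item 1: 6 − 5 = 1
  item 2: 3
  item 3: 1
  item 4: 5
  item 5: 6 − 3 = 3
  item 6: 6 − 4 = 2
  item 7: 6 − 2 = 4
  item 8: 5
  item 9: 6 − 5 = 1
  item 10: 4
Sum = 1 + 3 + 1 + 5 + 3 + 2 + 4 + 5 + 1 + 4 = 29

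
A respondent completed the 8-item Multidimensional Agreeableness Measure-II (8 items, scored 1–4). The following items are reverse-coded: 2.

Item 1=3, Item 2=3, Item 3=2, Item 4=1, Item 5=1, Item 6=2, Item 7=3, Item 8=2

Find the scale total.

16

Raw sum = 17. Reverse-coded items: 2; their raw sum = 3.
Each reversal replaces raw with 5 − raw, changing the total by 5 − 2·raw per item.
Total = 17 + 1·5 − 2·3 = 17 + 5 − 6 = 16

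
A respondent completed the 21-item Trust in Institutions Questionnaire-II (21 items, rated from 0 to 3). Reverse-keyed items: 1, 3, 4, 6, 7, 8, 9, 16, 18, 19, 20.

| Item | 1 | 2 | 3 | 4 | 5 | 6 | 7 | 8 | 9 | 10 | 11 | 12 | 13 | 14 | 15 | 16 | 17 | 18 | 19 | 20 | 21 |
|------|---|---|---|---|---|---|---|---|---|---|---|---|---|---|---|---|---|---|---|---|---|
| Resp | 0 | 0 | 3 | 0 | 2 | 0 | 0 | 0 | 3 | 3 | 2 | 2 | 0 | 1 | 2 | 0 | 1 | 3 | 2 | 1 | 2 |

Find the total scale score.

Reversing items 1, 3, 4, 6, 7, 8, 9, 16, 18, 19, & 20 with 3 − raw:
Total = (3−0) + 0 + (3−3) + (3−0) + 2 + (3−0) + (3−0) + (3−0) + (3−3) + 3 + 2 + 2 + 0 + 1 + 2 + (3−0) + 1 + (3−3) + (3−2) + (3−1) + 2
      = 3 + 0 + 0 + 3 + 2 + 3 + 3 + 3 + 0 + 3 + 2 + 2 + 0 + 1 + 2 + 3 + 1 + 0 + 1 + 2 + 2 = 36

36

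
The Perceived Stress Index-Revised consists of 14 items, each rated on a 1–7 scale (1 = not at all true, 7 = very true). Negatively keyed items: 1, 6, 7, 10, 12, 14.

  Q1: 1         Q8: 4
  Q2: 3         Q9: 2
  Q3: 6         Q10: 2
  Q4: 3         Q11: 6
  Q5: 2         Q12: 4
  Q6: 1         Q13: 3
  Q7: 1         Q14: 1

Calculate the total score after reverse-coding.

Apply reverse scoring (on a 1–7 scale, reversed = 8 − raw):
  item 1: 8 − 1 = 7
  item 6: 8 − 1 = 7
  item 7: 8 − 1 = 7
  item 10: 8 − 2 = 6
  item 12: 8 − 4 = 4
  item 14: 8 − 1 = 7
Scored responses: 7, 3, 6, 3, 2, 7, 7, 4, 2, 6, 6, 4, 3, 7
Total = 7 + 3 + 6 + 3 + 2 + 7 + 7 + 4 + 2 + 6 + 6 + 4 + 3 + 7 = 67

67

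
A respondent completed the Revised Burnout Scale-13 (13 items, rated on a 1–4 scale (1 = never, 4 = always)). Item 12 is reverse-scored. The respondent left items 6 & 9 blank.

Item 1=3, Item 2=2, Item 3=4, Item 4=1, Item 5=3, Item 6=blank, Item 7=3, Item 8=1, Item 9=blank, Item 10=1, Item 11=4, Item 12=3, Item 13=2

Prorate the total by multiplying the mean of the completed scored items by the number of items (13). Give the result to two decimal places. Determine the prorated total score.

30.73

Reverse-coded (reversed = (1+4) − raw = 5 − raw):
  item 12: 5 − 3 = 2
Completed scored items (11 of 13): 3, 2, 4, 1, 3, 3, 1, 1, 4, 2, 2; sum = 26.
Person mean = 26 / 11 ≈ 2.3636
Prorated total = (26 / 11) × 13 = 30.73 (to 2 dp)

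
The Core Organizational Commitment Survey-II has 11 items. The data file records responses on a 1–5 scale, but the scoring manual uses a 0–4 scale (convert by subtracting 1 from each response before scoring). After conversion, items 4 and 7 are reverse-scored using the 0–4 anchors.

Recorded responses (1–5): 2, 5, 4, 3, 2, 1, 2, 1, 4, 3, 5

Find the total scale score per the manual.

Convert to 0–4: 1, 4, 3, 2, 1, 0, 1, 0, 3, 2, 4
Reverse-coded (on a 0–4 scale, reversed = 4 − raw):
  item 4: 4 − 2 = 2
  item 7: 4 − 1 = 3
Scored: 1, 4, 3, 2, 1, 0, 3, 0, 3, 2, 4
Total = 23

23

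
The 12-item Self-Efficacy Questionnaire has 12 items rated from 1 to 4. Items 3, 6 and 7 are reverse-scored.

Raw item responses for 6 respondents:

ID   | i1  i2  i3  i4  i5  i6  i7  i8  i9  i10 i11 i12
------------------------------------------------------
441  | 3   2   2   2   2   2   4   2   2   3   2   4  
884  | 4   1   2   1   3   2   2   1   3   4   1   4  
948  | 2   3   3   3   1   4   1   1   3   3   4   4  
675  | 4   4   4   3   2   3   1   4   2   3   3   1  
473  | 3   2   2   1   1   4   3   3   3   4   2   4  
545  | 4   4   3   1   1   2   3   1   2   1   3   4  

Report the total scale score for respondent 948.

Respondent 948 raw: 2, 3, 3, 3, 1, 4, 1, 1, 3, 3, 4, 4.
Reverse-coded (reverse-coded value = 5 − response):
  item 1: 2
  item 2: 3
  item 3: 5 − 3 = 2
  item 4: 3
  item 5: 1
  item 6: 5 − 4 = 1
  item 7: 5 − 1 = 4
  item 8: 1
  item 9: 3
  item 10: 3
  item 11: 4
  item 12: 4
Sum = 2 + 3 + 2 + 3 + 1 + 1 + 4 + 1 + 3 + 3 + 4 + 4 = 31

31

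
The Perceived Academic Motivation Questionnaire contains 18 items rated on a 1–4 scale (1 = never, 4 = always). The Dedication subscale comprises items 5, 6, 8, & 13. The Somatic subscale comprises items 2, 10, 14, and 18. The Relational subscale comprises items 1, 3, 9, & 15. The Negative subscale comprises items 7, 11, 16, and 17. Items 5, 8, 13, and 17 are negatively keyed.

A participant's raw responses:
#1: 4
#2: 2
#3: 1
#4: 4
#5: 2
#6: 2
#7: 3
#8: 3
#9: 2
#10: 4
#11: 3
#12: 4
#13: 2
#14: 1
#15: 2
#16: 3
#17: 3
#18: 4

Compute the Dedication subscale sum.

Dedication items: 5, 6, 8, 13.
Of these, items 5, 8 and 13 are negatively keyed; on a 1–4 scale, reversed = 5 − raw.
  item 5: 5 − 2 = 3
  item 6: 2
  item 8: 5 − 3 = 2
  item 13: 5 − 2 = 3
Sum = 3 + 2 + 2 + 3 = 10

10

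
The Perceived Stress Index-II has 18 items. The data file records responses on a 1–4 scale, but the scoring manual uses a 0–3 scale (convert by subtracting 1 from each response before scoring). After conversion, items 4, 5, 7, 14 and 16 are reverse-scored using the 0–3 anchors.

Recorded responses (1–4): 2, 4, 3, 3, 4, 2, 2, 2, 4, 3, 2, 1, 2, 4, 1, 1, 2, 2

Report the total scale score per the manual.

23

Convert to 0–3: 1, 3, 2, 2, 3, 1, 1, 1, 3, 2, 1, 0, 1, 3, 0, 0, 1, 1
Reverse-coded (reversed = (0+3) − raw = 3 − raw):
  item 4: 3 − 2 = 1
  item 5: 3 − 3 = 0
  item 7: 3 − 1 = 2
  item 14: 3 − 3 = 0
  item 16: 3 − 0 = 3
Scored: 1, 3, 2, 1, 0, 1, 2, 1, 3, 2, 1, 0, 1, 0, 0, 3, 1, 1
Total = 23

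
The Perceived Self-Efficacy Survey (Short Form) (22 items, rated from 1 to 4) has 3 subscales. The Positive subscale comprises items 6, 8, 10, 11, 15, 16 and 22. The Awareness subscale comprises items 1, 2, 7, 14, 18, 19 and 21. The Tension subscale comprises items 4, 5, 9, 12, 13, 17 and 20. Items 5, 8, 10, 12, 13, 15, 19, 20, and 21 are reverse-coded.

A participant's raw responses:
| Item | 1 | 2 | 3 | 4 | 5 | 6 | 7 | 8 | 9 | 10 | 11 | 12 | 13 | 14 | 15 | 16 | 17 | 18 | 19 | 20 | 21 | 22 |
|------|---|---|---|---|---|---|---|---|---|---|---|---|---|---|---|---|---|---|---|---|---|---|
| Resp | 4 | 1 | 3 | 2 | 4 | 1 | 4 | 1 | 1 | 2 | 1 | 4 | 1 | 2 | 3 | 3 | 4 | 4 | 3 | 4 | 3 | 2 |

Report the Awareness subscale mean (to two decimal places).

2.71

Awareness items: 1, 2, 7, 14, 18, 19, 21.
Of these, items 19 & 21 are reverse-coded; reverse-coded value = 5 − response.
  item 1: 4
  item 2: 1
  item 7: 4
  item 14: 2
  item 18: 4
  item 19: 5 − 3 = 2
  item 21: 5 − 3 = 2
Sum = 4 + 1 + 4 + 2 + 4 + 2 + 2 = 19
Mean = 19 / 7 = 2.71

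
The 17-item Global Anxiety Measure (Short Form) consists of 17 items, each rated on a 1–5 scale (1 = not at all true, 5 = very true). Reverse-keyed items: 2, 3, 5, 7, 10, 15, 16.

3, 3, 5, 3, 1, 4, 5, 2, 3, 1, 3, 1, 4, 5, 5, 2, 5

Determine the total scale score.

53

Apply reverse scoring (reverse-coded value = 6 − response):
  item 2: 6 − 3 = 3
  item 3: 6 − 5 = 1
  item 5: 6 − 1 = 5
  item 7: 6 − 5 = 1
  item 10: 6 − 1 = 5
  item 15: 6 − 5 = 1
  item 16: 6 − 2 = 4
Scored responses: 3, 3, 1, 3, 5, 4, 1, 2, 3, 5, 3, 1, 4, 5, 1, 4, 5
Total = 3 + 3 + 1 + 3 + 5 + 4 + 1 + 2 + 3 + 5 + 3 + 1 + 4 + 5 + 1 + 4 + 5 = 53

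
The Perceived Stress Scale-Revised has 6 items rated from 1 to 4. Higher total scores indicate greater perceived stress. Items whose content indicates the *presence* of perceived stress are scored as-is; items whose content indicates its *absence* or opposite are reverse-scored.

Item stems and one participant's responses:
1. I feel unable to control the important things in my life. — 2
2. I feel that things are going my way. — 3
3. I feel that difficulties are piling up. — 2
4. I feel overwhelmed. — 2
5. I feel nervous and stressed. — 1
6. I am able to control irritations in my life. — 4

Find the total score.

10

Items 2, 6 describe the absence/opposite of perceived stress → reverse-score.
reversed = (1+4) − raw = 5 − raw.
  item 1: 2
  item 2: 5 − 3 = 2
  item 3: 2
  item 4: 2
  item 5: 1
  item 6: 5 − 4 = 1
Total = 2 + 2 + 2 + 2 + 1 + 1 = 10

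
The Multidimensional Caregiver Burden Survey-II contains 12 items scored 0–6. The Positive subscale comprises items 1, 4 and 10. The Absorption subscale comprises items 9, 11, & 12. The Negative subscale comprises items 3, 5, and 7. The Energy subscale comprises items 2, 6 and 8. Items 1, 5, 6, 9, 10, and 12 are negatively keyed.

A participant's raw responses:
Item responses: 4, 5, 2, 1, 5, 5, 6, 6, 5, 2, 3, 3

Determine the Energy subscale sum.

Energy items: 2, 6, 8.
Of these, item 6 is negatively keyed; reverse-coded value = 6 − response.
  item 2: 5
  item 6: 6 − 5 = 1
  item 8: 6
Sum = 5 + 1 + 6 = 12

12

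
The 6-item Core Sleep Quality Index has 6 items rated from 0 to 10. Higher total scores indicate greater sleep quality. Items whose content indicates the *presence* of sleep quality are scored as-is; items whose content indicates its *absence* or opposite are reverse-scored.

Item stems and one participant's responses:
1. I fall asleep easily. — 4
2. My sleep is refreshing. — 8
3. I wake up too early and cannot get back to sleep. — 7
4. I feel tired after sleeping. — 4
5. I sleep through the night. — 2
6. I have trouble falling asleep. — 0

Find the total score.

33

Items 3, 4, 6 describe the absence/opposite of sleep quality → reverse-score.
reversed = (0+10) − raw = 10 − raw.
  item 1: 4
  item 2: 8
  item 3: 10 − 7 = 3
  item 4: 10 − 4 = 6
  item 5: 2
  item 6: 10 − 0 = 10
Total = 4 + 8 + 3 + 6 + 2 + 10 = 33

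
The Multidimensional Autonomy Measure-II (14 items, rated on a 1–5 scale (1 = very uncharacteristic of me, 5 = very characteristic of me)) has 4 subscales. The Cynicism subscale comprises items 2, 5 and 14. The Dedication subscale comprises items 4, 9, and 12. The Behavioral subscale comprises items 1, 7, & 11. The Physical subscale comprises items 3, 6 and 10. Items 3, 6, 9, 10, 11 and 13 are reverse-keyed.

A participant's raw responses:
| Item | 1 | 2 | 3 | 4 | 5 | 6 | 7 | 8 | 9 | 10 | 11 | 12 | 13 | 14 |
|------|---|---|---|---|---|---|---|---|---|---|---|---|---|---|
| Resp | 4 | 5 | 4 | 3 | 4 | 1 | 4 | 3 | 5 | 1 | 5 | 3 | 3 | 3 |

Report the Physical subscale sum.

Physical items: 3, 6, 10.
Of these, items 3, 6, & 10 are reverse-keyed; reverse-coded value = 6 − response.
  item 3: 6 − 4 = 2
  item 6: 6 − 1 = 5
  item 10: 6 − 1 = 5
Sum = 2 + 5 + 5 = 12

12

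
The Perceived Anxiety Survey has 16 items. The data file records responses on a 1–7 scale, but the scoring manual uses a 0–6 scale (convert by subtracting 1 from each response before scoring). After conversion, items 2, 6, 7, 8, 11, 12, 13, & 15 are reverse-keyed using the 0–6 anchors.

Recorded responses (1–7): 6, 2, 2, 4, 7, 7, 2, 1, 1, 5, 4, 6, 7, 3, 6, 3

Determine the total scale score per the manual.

44

Convert to 0–6: 5, 1, 1, 3, 6, 6, 1, 0, 0, 4, 3, 5, 6, 2, 5, 2
Reverse-coded (on a 0–6 scale, reversed = 6 − raw):
  item 2: 6 − 1 = 5
  item 6: 6 − 6 = 0
  item 7: 6 − 1 = 5
  item 8: 6 − 0 = 6
  item 11: 6 − 3 = 3
  item 12: 6 − 5 = 1
  item 13: 6 − 6 = 0
  item 15: 6 − 5 = 1
Scored: 5, 5, 1, 3, 6, 0, 5, 6, 0, 4, 3, 1, 0, 2, 1, 2
Total = 44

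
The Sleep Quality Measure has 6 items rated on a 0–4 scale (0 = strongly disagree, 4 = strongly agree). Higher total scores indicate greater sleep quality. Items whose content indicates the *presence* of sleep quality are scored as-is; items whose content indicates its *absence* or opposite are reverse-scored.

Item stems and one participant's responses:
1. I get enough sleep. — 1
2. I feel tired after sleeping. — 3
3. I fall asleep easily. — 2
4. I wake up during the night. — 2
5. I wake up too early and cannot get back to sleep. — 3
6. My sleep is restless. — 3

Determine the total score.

8

Items 2, 4, 5, 6 describe the absence/opposite of sleep quality → reverse-score.
reverse-coded value = 4 − response.
  item 1: 1
  item 2: 4 − 3 = 1
  item 3: 2
  item 4: 4 − 2 = 2
  item 5: 4 − 3 = 1
  item 6: 4 − 3 = 1
Total = 1 + 1 + 2 + 2 + 1 + 1 = 8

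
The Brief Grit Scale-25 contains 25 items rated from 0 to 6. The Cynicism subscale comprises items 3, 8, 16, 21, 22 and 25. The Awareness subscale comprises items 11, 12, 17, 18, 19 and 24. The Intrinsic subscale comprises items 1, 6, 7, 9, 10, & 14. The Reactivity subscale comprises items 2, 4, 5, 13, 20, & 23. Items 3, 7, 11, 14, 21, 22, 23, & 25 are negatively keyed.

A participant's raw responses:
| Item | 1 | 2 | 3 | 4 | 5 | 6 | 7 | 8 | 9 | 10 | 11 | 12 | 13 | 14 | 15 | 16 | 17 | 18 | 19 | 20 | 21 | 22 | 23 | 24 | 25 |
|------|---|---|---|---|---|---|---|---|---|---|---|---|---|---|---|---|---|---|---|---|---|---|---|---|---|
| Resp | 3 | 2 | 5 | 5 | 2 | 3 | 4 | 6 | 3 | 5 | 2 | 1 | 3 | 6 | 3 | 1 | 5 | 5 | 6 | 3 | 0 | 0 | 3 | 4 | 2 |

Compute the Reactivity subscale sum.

Reactivity items: 2, 4, 5, 13, 20, 23.
Of these, item 23 is negatively keyed; reverse-coded value = 6 − response.
  item 2: 2
  item 4: 5
  item 5: 2
  item 13: 3
  item 20: 3
  item 23: 6 − 3 = 3
Sum = 2 + 5 + 2 + 3 + 3 + 3 = 18

18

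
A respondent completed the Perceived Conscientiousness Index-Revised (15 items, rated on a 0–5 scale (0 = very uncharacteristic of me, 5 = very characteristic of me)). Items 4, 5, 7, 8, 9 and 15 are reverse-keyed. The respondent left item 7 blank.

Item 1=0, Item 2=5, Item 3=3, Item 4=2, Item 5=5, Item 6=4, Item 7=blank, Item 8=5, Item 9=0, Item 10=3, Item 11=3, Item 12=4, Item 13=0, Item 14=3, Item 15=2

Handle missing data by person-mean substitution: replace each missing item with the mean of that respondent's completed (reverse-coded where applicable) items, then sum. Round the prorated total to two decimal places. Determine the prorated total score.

Reverse-coded (reversed = (0+5) − raw = 5 − raw):
  item 4: 5 − 2 = 3
  item 5: 5 − 5 = 0
  item 8: 5 − 5 = 0
  item 9: 5 − 0 = 5
  item 15: 5 − 2 = 3
Completed scored items (14 of 15): 0, 5, 3, 3, 0, 4, 0, 5, 3, 3, 4, 0, 3, 3; sum = 36.
Person mean = 36 / 14 ≈ 2.5714
Prorated total = (36 / 14) × 15 = 38.57 (to 2 dp)

38.57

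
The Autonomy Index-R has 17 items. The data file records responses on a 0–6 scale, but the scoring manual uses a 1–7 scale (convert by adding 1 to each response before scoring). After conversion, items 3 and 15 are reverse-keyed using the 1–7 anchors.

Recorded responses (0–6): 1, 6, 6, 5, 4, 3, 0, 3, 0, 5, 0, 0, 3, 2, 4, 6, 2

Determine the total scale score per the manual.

Convert to 1–7: 2, 7, 7, 6, 5, 4, 1, 4, 1, 6, 1, 1, 4, 3, 5, 7, 3
Reverse-coded (on a 1–7 scale, reversed = 8 − raw):
  item 3: 8 − 7 = 1
  item 15: 8 − 5 = 3
Scored: 2, 7, 1, 6, 5, 4, 1, 4, 1, 6, 1, 1, 4, 3, 3, 7, 3
Total = 59

59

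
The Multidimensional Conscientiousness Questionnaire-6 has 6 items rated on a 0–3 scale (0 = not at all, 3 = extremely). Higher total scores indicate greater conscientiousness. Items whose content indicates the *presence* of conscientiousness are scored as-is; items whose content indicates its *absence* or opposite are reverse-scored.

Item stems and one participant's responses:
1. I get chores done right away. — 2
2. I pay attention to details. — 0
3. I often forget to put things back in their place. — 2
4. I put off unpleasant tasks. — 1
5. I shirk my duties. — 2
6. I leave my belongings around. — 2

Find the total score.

7

Items 3, 4, 5, 6 describe the absence/opposite of conscientiousness → reverse-score.
reversed = (0+3) − raw = 3 − raw.
  item 1: 2
  item 2: 0
  item 3: 3 − 2 = 1
  item 4: 3 − 1 = 2
  item 5: 3 − 2 = 1
  item 6: 3 − 2 = 1
Total = 2 + 0 + 1 + 2 + 1 + 1 = 7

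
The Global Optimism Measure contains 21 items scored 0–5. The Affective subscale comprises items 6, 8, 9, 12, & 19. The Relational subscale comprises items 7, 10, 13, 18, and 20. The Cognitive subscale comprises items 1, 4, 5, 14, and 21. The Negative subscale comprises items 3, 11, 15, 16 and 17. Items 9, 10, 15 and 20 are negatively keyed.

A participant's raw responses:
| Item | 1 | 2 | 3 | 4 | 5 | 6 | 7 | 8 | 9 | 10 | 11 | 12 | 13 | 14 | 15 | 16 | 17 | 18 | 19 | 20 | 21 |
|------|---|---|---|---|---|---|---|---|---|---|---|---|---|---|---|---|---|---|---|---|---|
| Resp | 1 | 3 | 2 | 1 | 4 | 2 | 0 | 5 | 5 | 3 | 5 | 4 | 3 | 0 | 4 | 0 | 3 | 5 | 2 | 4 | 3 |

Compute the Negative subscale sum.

Negative items: 3, 11, 15, 16, 17.
Of these, item 15 is negatively keyed; on a 0–5 scale, reversed = 5 − raw.
  item 3: 2
  item 11: 5
  item 15: 5 − 4 = 1
  item 16: 0
  item 17: 3
Sum = 2 + 5 + 1 + 0 + 3 = 11

11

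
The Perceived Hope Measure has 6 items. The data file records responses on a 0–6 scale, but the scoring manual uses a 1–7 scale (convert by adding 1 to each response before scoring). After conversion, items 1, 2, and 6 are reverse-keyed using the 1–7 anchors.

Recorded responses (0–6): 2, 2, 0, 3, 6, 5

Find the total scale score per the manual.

24

Convert to 1–7: 3, 3, 1, 4, 7, 6
Reverse-coded (reversed = (1+7) − raw = 8 − raw):
  item 1: 8 − 3 = 5
  item 2: 8 − 3 = 5
  item 6: 8 − 6 = 2
Scored: 5, 5, 1, 4, 7, 2
Total = 24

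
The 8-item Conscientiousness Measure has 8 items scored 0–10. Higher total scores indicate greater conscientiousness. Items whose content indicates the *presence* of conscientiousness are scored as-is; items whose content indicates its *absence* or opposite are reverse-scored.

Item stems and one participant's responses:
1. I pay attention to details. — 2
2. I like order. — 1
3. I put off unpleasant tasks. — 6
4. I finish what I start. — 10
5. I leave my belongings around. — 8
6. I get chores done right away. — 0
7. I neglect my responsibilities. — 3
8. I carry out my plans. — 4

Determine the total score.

30

Items 3, 5, 7 describe the absence/opposite of conscientiousness → reverse-score.
reversed = (0+10) − raw = 10 − raw.
  item 1: 2
  item 2: 1
  item 3: 10 − 6 = 4
  item 4: 10
  item 5: 10 − 8 = 2
  item 6: 0
  item 7: 10 − 3 = 7
  item 8: 4
Total = 2 + 1 + 4 + 10 + 2 + 0 + 7 + 4 = 30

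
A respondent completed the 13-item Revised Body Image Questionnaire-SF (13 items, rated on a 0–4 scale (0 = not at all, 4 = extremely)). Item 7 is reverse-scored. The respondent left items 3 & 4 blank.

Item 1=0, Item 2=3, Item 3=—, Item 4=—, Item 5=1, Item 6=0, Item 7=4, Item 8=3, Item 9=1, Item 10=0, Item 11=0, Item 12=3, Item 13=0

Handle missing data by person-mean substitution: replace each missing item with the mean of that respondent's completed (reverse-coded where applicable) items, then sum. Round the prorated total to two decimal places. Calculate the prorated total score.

13.00

Reverse-coded (reverse-coded value = 4 − response):
  item 7: 4 − 4 = 0
Completed scored items (11 of 13): 0, 3, 1, 0, 0, 3, 1, 0, 0, 3, 0; sum = 11.
Person mean = 11 / 11 ≈ 1.0000
Prorated total = (11 / 11) × 13 = 13.00 (to 2 dp)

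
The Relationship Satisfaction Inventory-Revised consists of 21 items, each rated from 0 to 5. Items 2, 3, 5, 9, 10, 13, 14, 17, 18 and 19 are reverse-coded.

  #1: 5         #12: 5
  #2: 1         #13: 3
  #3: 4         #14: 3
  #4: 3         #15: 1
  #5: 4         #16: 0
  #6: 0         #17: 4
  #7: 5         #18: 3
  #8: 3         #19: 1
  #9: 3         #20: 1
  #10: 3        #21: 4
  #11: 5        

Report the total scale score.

53

Reverse-coded items use 5 − raw:
  item 2: 5 − 1 = 4
  item 3: 5 − 4 = 1
  item 5: 5 − 4 = 1
  item 9: 5 − 3 = 2
  item 10: 5 − 3 = 2
  item 13: 5 − 3 = 2
  item 14: 5 − 3 = 2
  item 17: 5 − 4 = 1
  item 18: 5 − 3 = 2
  item 19: 5 − 1 = 4
After reverse-coding: 5, 4, 1, 3, 1, 0, 5, 3, 2, 2, 5, 5, 2, 2, 1, 0, 1, 2, 4, 1, 4
Total = 5 + 4 + 1 + 3 + 1 + 0 + 5 + 3 + 2 + 2 + 5 + 5 + 2 + 2 + 1 + 0 + 1 + 2 + 4 + 1 + 4 = 53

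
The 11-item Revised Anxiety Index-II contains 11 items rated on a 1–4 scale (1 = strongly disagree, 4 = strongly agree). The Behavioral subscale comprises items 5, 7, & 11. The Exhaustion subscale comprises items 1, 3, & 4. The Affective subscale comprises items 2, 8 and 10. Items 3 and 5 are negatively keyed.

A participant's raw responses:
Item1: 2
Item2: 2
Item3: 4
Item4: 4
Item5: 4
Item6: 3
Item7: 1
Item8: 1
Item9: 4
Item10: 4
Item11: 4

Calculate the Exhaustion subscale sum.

Exhaustion items: 1, 3, 4.
Of these, item 3 is negatively keyed; on a 1–4 scale, reversed = 5 − raw.
  item 1: 2
  item 3: 5 − 4 = 1
  item 4: 4
Sum = 2 + 1 + 4 = 7

7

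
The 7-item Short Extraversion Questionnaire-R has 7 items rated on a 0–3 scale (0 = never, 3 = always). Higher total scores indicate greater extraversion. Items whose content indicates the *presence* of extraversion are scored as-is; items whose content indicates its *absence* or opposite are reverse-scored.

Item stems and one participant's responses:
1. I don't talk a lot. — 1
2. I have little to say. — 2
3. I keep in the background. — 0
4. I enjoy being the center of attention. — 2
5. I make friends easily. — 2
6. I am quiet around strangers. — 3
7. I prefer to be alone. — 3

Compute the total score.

10

Items 1, 2, 3, 6, 7 describe the absence/opposite of extraversion → reverse-score.
reverse-coded value = 3 − response.
  item 1: 3 − 1 = 2
  item 2: 3 − 2 = 1
  item 3: 3 − 0 = 3
  item 4: 2
  item 5: 2
  item 6: 3 − 3 = 0
  item 7: 3 − 3 = 0
Total = 2 + 1 + 3 + 2 + 2 + 0 + 0 = 10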